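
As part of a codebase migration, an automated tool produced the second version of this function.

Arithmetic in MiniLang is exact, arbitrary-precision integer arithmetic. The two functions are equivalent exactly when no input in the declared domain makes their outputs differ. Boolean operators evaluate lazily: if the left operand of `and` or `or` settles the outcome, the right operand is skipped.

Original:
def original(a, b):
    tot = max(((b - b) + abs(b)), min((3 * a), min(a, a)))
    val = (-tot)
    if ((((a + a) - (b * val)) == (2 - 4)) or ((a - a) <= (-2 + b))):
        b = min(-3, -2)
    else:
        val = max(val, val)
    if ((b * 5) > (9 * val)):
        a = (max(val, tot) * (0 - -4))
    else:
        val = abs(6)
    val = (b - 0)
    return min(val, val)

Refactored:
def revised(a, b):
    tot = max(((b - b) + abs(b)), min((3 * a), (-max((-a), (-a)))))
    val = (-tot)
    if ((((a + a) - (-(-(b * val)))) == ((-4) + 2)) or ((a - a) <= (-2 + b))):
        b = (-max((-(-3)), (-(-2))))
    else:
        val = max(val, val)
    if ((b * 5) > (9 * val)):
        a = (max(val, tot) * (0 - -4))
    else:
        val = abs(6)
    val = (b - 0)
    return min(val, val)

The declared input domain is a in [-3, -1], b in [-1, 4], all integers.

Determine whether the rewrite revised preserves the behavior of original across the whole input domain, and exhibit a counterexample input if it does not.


Differences: min/max/abs usage differs; arithmetic usage differs — yet all 18 inputs agree.
verdict: equivalent


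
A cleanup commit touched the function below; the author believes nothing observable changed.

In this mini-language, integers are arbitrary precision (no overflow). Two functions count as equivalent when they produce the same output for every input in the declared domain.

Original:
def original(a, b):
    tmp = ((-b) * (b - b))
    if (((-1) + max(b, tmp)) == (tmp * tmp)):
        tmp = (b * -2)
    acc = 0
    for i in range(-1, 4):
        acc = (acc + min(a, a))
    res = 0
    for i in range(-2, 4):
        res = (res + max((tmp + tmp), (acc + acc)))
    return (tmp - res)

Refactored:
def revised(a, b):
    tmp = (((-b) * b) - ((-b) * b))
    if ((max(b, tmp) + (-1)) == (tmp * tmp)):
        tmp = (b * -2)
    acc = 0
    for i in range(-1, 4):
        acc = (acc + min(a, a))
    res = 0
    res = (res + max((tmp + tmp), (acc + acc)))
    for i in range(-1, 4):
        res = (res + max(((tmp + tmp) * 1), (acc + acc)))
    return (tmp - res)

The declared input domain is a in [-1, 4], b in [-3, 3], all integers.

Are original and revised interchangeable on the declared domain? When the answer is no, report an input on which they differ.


Differences: constant usage differs; also loop structure differs; also arithmetic usage differs; also min/max/abs usage differs; also statement counts differ — yet all 42 inputs agree.
verdict: equivalent


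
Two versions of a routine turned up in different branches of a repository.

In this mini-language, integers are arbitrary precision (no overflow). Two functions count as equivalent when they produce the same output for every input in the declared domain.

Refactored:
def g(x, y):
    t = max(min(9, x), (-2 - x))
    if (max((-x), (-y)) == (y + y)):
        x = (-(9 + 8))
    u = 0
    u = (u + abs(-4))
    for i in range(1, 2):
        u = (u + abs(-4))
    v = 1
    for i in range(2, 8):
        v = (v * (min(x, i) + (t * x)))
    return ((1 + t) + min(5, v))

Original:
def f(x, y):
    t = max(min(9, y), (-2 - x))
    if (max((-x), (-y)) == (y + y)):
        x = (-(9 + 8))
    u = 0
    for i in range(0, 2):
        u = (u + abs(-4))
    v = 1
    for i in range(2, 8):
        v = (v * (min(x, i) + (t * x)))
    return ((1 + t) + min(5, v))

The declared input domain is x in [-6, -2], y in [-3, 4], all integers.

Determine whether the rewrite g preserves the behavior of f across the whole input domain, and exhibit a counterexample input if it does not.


These are not equivalent — on x=-5, y=4 the outputs split (10 vs 9).
f: t = 4; (max((-x), (-y)) == (y + y)) -> false; u = 0; [i=0]; u = 4; [i=1]; u = 8; v = 1; [i=2]; v = -25; [i=3]; v = 625; [i=4]; v = -15625; [i=5]; v = 390625; [i=6]; v = -9765625; [i=7]; v = 244140625; return 10
g: t = 3; (max((-x), (-y)) == (y + y)) -> false; u = 0; u = 4; [i=1]; u = 8; v = 1; [i=2]; v = -20; [i=3]; v = 400; [i=4]; v = -8000; [i=5]; v = 160000; [i=6]; v = -3200000; [i=7]; v = 64000000; return 9
verdict: not equivalent; witness: x=-5, y=4


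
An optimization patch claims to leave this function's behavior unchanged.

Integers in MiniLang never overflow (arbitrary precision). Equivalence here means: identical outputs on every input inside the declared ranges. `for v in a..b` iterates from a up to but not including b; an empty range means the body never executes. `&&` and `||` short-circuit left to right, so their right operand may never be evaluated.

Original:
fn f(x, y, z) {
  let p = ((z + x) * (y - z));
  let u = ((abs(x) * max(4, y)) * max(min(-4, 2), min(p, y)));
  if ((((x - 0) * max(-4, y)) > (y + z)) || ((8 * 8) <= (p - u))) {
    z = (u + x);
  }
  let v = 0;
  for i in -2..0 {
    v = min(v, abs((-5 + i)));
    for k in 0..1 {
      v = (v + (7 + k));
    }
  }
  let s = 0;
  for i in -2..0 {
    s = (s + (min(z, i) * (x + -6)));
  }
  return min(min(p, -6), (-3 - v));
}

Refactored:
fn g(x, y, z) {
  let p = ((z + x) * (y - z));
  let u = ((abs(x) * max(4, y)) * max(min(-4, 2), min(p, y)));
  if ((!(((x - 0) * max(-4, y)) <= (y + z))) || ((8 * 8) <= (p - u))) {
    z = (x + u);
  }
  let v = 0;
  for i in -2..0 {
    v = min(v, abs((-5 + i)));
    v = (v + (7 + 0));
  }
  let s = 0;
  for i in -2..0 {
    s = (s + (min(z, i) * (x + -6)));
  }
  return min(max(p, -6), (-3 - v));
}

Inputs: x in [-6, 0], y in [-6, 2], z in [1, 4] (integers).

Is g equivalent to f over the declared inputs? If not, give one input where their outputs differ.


Try x=-2, y=-6, z=4.
f: p=-20, then u=-32, then ((((x - 0) * max(-4, y)) > (y + z)) || ((8 * 8) <= (p - u))) is true, then z=-34, then v=0, then (i=-2), then v=0, then (k=0), then v=7, then (i=-1), then v=6, then (k=0), then v=13, then s=0, then (i=-2), then s=272, then (i=-1), then s=544, then returns -20
g: p=-20, then u=-32, then ((!(((x - 0) * max(-4, y)) <= (y + z))) || ((8 * 8) <= (p - u))) is true, then z=-34, then v=0, then (i=-2), then v=0, then v=7, then (i=-1), then v=6, then v=13, then s=0, then (i=-2), then s=272, then (i=-1), then s=544, then returns -16
-20 != -16, so the rewrite changes behavior.
verdict: not equivalent; witness: x=-2, y=-6, z=4


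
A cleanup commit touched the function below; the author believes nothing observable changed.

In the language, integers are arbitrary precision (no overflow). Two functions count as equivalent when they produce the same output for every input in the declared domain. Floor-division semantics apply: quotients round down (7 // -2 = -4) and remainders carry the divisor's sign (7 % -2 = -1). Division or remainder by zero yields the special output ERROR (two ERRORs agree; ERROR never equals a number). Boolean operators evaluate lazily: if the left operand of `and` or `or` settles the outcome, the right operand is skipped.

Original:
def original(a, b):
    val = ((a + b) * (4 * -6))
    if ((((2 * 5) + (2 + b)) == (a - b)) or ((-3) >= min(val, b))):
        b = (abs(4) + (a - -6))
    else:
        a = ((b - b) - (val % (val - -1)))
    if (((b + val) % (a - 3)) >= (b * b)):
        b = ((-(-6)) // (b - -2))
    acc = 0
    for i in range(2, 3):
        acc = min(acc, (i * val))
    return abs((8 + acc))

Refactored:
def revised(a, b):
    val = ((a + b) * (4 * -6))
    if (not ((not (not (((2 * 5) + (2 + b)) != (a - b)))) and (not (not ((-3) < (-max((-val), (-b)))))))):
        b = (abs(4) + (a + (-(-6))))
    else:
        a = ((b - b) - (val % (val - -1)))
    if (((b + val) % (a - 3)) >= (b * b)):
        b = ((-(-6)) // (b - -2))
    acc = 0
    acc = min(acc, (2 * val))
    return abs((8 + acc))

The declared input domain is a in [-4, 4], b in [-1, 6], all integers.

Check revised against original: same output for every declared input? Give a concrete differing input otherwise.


Side by side, the visible changes include: min/max/abs usage differs; local variable names differ; statement counts differ; comparison usage differs; arithmetic usage differs; constant usage differs; loop structure differs; boolean connective usage differs.
As a probe, take a=-3, b=6: original runs val becomes -72; next ((((2 * 5) + (2 + b)) == (a - b)) or ((-3) >= min(val, b))) evaluates to true; next b becomes 7; next (((b + val) % (a - 3)) >= (b * b)) evaluates to false; next acc becomes 0; next at i=2:; next acc becomes -144; next final value 136; revised runs val becomes -72; next (not ((not (not (((2 * 5) + (2 + b)) != (a - b)))) and (not (not ((-3) < (-max((-val), (-b)))))))) evaluates to true; next b becomes 7; next (((b + val) % (a - 3)) >= (b * b)) evaluates to false; next acc becomes 0; next acc becomes -144; next final value 136; both end at 136.
Sweeping the whole domain (72 inputs) finds no disagreement.
verdict: equivalent


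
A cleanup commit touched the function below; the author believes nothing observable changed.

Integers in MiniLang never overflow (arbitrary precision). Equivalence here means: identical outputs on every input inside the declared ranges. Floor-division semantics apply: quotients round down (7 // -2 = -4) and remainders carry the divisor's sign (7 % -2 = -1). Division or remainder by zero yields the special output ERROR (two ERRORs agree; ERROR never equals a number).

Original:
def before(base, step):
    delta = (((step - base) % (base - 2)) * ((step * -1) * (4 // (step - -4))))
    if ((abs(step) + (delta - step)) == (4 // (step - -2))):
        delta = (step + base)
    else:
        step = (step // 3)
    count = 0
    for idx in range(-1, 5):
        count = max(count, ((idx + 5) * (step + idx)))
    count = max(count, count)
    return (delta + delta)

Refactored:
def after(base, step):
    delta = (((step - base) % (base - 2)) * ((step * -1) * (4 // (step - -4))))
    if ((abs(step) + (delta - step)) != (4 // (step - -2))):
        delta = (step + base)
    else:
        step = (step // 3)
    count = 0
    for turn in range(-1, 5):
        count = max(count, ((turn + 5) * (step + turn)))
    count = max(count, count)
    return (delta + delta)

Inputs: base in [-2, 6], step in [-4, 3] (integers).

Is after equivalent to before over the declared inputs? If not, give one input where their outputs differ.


Not equivalent: base=-2, step=-3 separates them (-24 vs -10).
before: delta becomes -12; next ((abs(step) + (delta - step)) == (4 // (step - -2))) evaluates to false; next step becomes -1; next count becomes 0; next at idx=-1:; next count becomes 0; next at idx=0:; next count becomes 0; next at idx=1:; next count becomes 0; next at idx=2:; next count becomes 7; next at idx=3:; next count becomes 16; next at idx=4:; next count becomes 27; next count becomes 27; next final value -24
after: delta becomes -12; next ((abs(step) + (delta - step)) != (4 // (step - -2))) evaluates to true; next delta becomes -5; next count becomes 0; next at turn=-1:; next count becomes 0; next at turn=0:; next count becomes 0; next at turn=1:; next count becomes 0; next at turn=2:; next count becomes 0; next at turn=3:; next count becomes 0; next at turn=4:; next count becomes 9; next count becomes 9; next final value -10
verdict: not equivalent; witness: base=-2, step=-3


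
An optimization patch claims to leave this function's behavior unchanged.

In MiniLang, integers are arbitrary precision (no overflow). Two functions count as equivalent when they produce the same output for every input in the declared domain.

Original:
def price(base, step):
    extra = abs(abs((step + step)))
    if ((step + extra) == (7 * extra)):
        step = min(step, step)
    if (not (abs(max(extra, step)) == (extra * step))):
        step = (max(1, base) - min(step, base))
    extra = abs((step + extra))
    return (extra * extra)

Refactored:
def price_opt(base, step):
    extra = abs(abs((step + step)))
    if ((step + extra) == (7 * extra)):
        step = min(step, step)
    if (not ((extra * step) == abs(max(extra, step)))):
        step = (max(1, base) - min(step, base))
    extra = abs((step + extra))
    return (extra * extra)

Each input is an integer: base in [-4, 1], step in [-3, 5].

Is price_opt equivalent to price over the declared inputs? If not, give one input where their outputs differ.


Side by side, the visible changes include: same computation, different form.
One worked example (base=0, step=2) — price: extra := 4 | ((step + extra) == (7 * extra)): false | (not (abs(max(extra, step)) == (extra * step))): true | step := 1 | extra := 5 | result 25; price_opt: extra := 4 | ((step + extra) == (7 * extra)): false | (not ((extra * step) == abs(max(extra, step)))): true | step := 1 | extra := 5 | result 25; agreement on 25.
Sweeping the whole domain (54 inputs) finds no disagreement.
verdict: equivalent


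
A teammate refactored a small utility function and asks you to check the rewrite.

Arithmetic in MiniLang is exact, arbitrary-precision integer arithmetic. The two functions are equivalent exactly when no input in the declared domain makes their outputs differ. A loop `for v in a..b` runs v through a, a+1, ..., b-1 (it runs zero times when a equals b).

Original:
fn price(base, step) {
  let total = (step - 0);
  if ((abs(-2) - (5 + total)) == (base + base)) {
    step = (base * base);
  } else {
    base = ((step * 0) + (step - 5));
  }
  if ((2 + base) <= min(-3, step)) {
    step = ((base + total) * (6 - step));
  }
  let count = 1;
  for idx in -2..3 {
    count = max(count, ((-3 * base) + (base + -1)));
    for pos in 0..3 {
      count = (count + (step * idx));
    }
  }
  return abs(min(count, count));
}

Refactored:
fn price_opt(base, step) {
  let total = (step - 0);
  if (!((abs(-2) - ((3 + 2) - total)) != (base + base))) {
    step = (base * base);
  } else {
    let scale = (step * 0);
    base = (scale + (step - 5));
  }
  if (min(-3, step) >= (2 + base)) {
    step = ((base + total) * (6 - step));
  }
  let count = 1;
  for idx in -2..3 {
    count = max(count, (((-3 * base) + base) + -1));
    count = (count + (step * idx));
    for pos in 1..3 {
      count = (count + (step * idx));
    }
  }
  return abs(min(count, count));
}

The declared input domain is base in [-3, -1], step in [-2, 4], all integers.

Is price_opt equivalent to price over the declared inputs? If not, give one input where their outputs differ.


The rewrite breaks on base=-3, step=3, where the results are 86 and 30.
price: total = 3; ((abs(-2) - (5 + total)) == (base + base)) -> true; step = 9; ((2 + base) <= min(-3, step)) -> false; count = 1; [idx=-2]; count = 5; [pos=0]; count = -13; [pos=1]; count = -31; [pos=2]; count = -49; [idx=-1]; count = 5; [pos=0]; count = -4; [pos=1]; count = -13; [pos=2]; count = -22; [idx=0]; count = 5; [pos=0]; count = 5; [pos=1]; count = 5; [pos=2]; count = 5; [idx=1]; count = 5; [pos=0]; count = 14; [pos=1]; count = 23; [pos=2]; count = 32; [idx=2]; count = 32; [pos=0]; count = 50; [pos=1]; count = 68; [pos=2]; count = 86; return 86
price_opt: total = 3; (!((abs(-2) - ((3 + 2) - total)) != (base + base))) -> false; scale = 0; base = -2; (min(-3, step) >= (2 + base)) -> false; count = 1; [idx=-2]; count = 3; count = -3; [pos=1]; count = -9; [pos=2]; count = -15; [idx=-1]; count = 3; count = 0; [pos=1]; count = -3; [pos=2]; count = -6; [idx=0]; count = 3; count = 3; [pos=1]; count = 3; [pos=2]; count = 3; [idx=1]; count = 3; count = 6; [pos=1]; count = 9; [pos=2]; count = 12; [idx=2]; count = 12; count = 18; [pos=1]; count = 24; [pos=2]; count = 30; return 30
verdict: not equivalent; witness: base=-3, step=3


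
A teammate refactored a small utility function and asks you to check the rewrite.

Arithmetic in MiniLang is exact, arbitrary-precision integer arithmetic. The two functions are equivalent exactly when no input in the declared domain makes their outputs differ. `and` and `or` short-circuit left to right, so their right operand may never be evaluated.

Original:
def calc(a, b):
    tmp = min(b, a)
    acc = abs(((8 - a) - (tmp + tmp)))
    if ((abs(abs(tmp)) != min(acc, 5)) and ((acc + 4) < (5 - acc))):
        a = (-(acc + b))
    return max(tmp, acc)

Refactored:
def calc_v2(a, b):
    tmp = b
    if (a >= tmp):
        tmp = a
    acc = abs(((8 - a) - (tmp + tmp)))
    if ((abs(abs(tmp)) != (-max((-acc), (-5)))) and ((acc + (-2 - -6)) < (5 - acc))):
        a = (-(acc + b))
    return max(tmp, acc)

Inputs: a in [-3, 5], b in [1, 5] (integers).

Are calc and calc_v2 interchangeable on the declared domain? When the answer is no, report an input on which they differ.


Input a=-3, b=1: 17 from calc versus 9 from calc_v2.
verdict: not equivalent; witness: a=-3, b=1


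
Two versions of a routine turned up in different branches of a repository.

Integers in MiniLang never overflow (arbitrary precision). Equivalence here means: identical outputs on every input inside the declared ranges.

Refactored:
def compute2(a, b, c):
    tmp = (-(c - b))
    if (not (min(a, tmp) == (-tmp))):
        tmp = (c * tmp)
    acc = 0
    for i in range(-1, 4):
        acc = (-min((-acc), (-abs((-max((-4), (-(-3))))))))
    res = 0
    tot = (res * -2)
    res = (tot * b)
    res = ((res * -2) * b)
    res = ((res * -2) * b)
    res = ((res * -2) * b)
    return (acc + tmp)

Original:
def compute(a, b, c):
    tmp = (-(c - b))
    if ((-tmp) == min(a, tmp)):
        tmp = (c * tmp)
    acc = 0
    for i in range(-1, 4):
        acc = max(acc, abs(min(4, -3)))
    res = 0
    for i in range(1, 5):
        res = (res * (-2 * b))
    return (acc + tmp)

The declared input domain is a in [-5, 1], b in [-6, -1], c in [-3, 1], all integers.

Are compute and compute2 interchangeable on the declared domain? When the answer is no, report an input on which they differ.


The rewrite breaks on a=-5, b=-6, c=-3, where the results are 0 and 12.
compute: tmp := -3 | ((-tmp) == min(a, tmp)): false | acc := 0 | iter i=-1: | acc := 3 | iter i=0: | acc := 3 | iter i=1: | acc := 3 | iter i=2: | acc := 3 | iter i=3: | acc := 3 | res := 0 | iter i=1: | res := 0 | iter i=2: | res := 0 | iter i=3: | res := 0 | iter i=4: | res := 0 | result 0
compute2: tmp := -3 | (not (min(a, tmp) == (-tmp))): true | tmp := 9 | acc := 0 | iter i=-1: | acc := 3 | iter i=0: | acc := 3 | iter i=1: | acc := 3 | iter i=2: | acc := 3 | iter i=3: | acc := 3 | res := 0 | tot := 0 | res := 0 | res := 0 | res := 0 | res := 0 | result 12
verdict: not equivalent; witness: a=-5, b=-6, c=-3


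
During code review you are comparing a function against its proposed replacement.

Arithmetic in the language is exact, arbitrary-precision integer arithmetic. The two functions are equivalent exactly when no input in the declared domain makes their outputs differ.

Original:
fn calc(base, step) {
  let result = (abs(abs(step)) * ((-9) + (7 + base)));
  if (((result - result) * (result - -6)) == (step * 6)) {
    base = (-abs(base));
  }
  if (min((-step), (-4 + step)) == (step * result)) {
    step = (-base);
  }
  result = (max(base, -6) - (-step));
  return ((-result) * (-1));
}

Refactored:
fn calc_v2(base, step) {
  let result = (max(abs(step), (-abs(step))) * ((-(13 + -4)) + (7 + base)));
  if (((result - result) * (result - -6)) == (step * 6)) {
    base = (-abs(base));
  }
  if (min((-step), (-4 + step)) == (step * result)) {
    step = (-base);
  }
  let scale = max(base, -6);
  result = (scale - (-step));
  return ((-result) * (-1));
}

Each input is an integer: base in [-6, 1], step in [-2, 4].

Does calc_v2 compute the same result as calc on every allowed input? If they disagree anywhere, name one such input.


This is a faithful refactor — constant usage differs, min/max/abs usage differs, local variable names differ, statement counts differ, arithmetic usage differs, but the computed results match everywhere.
Spot check at base=0, step=4 — calc: result=-8, then (((result - result) * (result - -6)) == (step * 6)) is false, then (min((-step), (-4 + step)) == (step * result)) is false, then result=4, then returns 4. calc_v2: result=-8, then (((result - result) * (result - -6)) == (step * 6)) is false, then (min((-step), (-4 + step)) == (step * result)) is false, then scale=0, then result=4, then returns 4. Both give 4.
Across all 56 domain points the two functions coincide.
verdict: equivalent


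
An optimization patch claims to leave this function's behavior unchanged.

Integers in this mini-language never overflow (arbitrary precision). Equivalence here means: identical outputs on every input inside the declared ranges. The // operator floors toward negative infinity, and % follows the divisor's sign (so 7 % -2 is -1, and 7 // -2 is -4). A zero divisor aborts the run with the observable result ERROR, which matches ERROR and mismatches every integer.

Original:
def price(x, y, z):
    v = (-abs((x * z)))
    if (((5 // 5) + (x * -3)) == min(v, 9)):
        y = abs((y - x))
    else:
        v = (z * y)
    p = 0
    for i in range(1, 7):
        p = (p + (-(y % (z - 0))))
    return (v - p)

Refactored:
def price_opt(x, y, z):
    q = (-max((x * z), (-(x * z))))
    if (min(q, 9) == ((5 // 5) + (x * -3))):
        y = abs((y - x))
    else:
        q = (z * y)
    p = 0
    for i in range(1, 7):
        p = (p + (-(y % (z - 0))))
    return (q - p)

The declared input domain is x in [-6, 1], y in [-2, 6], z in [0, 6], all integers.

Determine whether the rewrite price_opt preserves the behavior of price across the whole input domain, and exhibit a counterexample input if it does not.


Reading the diff, among the changes: local variable names differ, min/max/abs usage differs, arithmetic usage differs.
One worked example (x=-5, y=0, z=0) — price: v = 0; (((5 // 5) + (x * -3)) == min(v, 9)) -> false; v = 0; p = 0; [i=1]; division by zero -> ERROR; price_opt: q = 0; (min(q, 9) == ((5 // 5) + (x * -3))) -> false; q = 0; p = 0; [i=1]; division by zero -> ERROR; agreement on ERROR.
Checked all 504 inputs in the declared domain: the outputs agree on every one.
verdict: equivalent


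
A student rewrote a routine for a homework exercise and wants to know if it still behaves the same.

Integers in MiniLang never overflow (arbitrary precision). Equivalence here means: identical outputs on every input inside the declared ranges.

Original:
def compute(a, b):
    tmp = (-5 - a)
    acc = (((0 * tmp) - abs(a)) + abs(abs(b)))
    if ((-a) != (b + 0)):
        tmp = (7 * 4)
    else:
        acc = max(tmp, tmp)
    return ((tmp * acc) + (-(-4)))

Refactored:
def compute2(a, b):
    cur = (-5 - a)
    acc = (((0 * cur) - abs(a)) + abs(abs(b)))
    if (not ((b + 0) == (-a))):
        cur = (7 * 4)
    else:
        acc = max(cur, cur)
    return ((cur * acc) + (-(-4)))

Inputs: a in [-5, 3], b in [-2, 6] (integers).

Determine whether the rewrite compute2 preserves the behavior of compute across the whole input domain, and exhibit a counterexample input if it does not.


The two are interchangeable: boolean connective usage differs; local variable names differ; comparison usage differs, and every declared input agrees.
As a probe, take a=0, b=2: compute runs tmp = -5; acc = 2; ((-a) != (b + 0)) -> true; tmp = 28; return 60; compute2 runs cur = -5; acc = 2; (not ((b + 0) == (-a))) -> true; cur = 28; return 60; both end at 60.
Checked all 81 inputs in the declared domain: the outputs agree on every one.
verdict: equivalent


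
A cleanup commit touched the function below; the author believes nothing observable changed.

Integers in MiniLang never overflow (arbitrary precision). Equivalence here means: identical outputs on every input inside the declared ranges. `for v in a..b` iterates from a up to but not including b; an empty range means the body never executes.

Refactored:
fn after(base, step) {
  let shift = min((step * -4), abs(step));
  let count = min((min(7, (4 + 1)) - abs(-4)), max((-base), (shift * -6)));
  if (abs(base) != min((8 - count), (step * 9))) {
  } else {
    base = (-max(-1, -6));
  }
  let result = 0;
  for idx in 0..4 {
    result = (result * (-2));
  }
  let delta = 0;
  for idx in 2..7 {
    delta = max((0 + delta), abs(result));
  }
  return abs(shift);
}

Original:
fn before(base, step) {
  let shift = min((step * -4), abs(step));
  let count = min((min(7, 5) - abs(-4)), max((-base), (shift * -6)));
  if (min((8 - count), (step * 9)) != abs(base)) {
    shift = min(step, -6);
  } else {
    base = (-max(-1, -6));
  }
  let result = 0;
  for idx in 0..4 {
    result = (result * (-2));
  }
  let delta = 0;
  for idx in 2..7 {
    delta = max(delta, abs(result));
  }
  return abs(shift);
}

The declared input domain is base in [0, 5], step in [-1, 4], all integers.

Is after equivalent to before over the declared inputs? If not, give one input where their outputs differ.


Consider the input base=0, step=-1.
before: shift becomes 1; next count becomes 0; next (min((8 - count), (step * 9)) != abs(base)) evaluates to true; next shift becomes -6; next result becomes 0; next at idx=0:; next result becomes 0; next at idx=1:; next result becomes 0; next at idx=2:; next result becomes 0; next at idx=3:; next result becomes 0; next delta becomes 0; next at idx=2:; next delta becomes 0; next at idx=3:; next delta becomes 0; next at idx=4:; next delta becomes 0; next at idx=5:; next delta becomes 0; next at idx=6:; next delta becomes 0; next final value 6
after: shift becomes 1; next count becomes 0; next (abs(base) != min((8 - count), (step * 9))) evaluates to true; next result becomes 0; next at idx=0:; next result becomes 0; next at idx=1:; next result becomes 0; next at idx=2:; next result becomes 0; next at idx=3:; next result becomes 0; next delta becomes 0; next at idx=2:; next delta becomes 0; next at idx=3:; next delta becomes 0; next at idx=4:; next delta becomes 0; next at idx=5:; next delta becomes 0; next at idx=6:; next delta becomes 0; next final value 1
6 and 1 differ, so these are not the same function on this domain.
verdict: not equivalent; witness: base=0, step=-1


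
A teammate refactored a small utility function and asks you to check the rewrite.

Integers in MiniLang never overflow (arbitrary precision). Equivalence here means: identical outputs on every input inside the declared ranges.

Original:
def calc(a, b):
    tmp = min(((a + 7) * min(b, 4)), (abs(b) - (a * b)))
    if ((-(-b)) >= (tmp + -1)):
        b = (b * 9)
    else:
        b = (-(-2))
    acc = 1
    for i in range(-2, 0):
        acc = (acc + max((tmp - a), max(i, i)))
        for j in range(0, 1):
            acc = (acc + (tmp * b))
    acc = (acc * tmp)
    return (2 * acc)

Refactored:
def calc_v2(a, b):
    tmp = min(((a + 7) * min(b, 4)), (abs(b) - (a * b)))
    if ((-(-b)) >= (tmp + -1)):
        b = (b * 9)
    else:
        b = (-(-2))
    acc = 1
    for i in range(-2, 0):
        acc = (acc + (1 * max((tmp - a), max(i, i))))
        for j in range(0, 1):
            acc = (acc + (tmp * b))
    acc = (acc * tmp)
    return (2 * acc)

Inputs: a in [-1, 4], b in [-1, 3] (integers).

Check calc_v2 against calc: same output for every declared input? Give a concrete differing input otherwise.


Although constant usage differs; also arithmetic usage differs, 30/30 inputs agree.
verdict: equivalent


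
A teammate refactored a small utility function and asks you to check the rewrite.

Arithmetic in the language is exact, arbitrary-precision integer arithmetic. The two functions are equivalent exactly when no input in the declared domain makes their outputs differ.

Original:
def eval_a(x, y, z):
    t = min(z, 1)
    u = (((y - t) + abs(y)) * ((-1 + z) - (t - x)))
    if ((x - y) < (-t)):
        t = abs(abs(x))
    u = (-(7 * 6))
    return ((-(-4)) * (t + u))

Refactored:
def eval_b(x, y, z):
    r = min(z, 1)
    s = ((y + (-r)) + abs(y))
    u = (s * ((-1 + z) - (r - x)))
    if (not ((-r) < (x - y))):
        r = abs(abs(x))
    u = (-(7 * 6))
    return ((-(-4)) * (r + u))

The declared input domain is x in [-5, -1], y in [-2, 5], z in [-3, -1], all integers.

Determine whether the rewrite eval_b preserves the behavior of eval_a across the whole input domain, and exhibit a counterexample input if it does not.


On input x=-1, y=-2, z=-1, eval_a returns -172 while eval_b returns -164.
verdict: not equivalent; witness: x=-1, y=-2, z=-1


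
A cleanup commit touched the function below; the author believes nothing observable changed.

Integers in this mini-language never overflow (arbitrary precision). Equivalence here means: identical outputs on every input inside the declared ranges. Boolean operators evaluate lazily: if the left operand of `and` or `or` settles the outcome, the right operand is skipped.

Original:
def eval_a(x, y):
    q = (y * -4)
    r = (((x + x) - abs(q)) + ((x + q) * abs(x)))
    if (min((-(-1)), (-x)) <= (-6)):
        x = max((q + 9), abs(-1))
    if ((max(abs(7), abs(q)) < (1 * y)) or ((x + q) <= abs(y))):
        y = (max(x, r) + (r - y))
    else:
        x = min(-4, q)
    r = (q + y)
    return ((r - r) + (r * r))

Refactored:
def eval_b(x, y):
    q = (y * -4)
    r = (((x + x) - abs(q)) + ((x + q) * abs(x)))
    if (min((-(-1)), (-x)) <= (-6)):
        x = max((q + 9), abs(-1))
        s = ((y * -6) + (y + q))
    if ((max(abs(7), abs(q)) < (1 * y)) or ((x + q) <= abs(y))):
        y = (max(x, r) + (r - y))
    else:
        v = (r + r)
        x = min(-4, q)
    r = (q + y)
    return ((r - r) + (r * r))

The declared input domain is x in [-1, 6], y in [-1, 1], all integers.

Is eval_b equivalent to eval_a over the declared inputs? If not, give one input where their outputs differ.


Behavior is preserved: although constant usage differs, arithmetic usage differs, local variable names differ, statement counts differ, the outputs never diverge.
As a probe, take x=3, y=1: eval_a runs q = -4; r = -1; (min((-(-1)), (-x)) <= (-6)) -> false; ((max(abs(7), abs(q)) < (1 * y)) or ((x + q) <= abs(y))) -> true; y = 1; r = -3; return 9; eval_b runs q = -4; r = -1; (min((-(-1)), (-x)) <= (-6)) -> false; ((max(abs(7), abs(q)) < (1 * y)) or ((x + q) <= abs(y))) -> true; y = 1; r = -3; return 9; both end at 9.
Across all 24 domain points the two functions coincide.
verdict: equivalent


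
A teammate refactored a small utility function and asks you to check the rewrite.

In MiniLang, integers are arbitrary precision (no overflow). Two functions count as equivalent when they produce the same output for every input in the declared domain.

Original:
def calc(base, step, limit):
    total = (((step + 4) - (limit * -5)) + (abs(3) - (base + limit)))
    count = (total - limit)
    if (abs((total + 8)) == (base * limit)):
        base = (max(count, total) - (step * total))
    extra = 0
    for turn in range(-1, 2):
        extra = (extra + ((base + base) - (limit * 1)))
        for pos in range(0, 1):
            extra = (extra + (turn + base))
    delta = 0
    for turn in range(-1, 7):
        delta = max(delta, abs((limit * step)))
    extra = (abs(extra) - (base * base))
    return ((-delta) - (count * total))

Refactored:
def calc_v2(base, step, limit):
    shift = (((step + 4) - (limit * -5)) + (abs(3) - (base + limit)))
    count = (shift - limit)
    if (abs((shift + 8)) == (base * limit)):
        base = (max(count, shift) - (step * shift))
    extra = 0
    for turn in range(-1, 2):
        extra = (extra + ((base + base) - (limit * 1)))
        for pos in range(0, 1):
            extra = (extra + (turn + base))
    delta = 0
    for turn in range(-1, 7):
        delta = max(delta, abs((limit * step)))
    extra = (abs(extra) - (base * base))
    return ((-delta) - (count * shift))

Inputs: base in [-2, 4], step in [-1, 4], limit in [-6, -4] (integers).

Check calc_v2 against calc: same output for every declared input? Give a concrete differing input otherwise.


Side by side, the visible changes include: local variable names differ.
Spot check at base=2, step=3, limit=-6 — calc: total = -16; count = -10; (abs((total + 8)) == (base * limit)) -> false; extra = 0; [turn=-1]; extra = 10; [pos=0]; extra = 11; [turn=0]; extra = 21; [pos=0]; extra = 23; [turn=1]; extra = 33; [pos=0]; extra = 36; delta = 0; [turn=-1]; delta = 18; [turn=0]; delta = 18; [turn=1]; delta = 18; [turn=2]; delta = 18; [turn=3]; delta = 18; [turn=4]; delta = 18; [turn=5]; delta = 18; [turn=6]; delta = 18; extra = 32; return -178. calc_v2: shift = -16; count = -10; (abs((shift + 8)) == (base * limit)) -> false; extra = 0; [turn=-1]; extra = 10; [pos=0]; extra = 11; [turn=0]; extra = 21; [pos=0]; extra = 23; [turn=1]; extra = 33; [pos=0]; extra = 36; delta = 0; [turn=-1]; delta = 18; [turn=0]; delta = 18; [turn=1]; delta = 18; [turn=2]; delta = 18; [turn=3]; delta = 18; [turn=4]; delta = 18; [turn=5]; delta = 18; [turn=6]; delta = 18; extra = 32; return -178. Both give -178.
An exhaustive pass over the 126 declared inputs shows identical outputs.
verdict: equivalent


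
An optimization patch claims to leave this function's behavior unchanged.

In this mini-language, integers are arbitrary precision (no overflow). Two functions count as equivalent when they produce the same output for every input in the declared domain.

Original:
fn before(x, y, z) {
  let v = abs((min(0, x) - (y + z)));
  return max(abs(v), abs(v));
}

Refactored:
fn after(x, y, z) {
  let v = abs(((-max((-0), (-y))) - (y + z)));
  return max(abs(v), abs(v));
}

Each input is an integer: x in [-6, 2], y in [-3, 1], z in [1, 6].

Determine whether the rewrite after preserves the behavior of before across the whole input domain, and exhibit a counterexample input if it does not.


Consider the input x=-6, y=-3, z=1.
before: v = 4; return 4
after: v = 1; return 1
4 != 1, so the rewrite changes behavior.
verdict: not equivalent; witness: x=-6, y=-3, z=1


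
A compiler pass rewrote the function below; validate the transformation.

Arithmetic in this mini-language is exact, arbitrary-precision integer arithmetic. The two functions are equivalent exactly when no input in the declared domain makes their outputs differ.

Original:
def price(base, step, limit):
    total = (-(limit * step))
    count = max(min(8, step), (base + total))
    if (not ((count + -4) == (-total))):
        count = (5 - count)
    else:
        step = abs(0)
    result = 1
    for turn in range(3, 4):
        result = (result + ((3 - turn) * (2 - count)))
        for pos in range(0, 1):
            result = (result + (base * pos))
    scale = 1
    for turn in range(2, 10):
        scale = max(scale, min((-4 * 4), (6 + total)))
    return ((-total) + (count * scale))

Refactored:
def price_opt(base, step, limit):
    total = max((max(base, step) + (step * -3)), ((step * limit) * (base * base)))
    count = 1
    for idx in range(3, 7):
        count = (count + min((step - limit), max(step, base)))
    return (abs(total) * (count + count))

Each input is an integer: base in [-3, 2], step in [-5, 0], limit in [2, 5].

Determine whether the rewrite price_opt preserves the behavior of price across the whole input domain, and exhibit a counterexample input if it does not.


Take base=-3, step=-5, limit=2.
price: total=10, then count=7, then (not ((count + -4) == (-total))) is true, then count=-2, then result=1, then (turn=3), then result=1, then (pos=0), then result=1, then scale=1, then (turn=2), then scale=1, then (turn=3), then scale=1, then (turn=4), then scale=1, then (turn=5), then scale=1, then (turn=6), then scale=1, then (turn=7), then scale=1, then (turn=8), then scale=1, then (turn=9), then scale=1, then returns -12
price_opt: total=12, then count=1, then (idx=3), then count=-6, then (idx=4), then count=-13, then (idx=5), then count=-20, then (idx=6), then count=-27, then returns -648
-12 vs -648 — the two versions disagree here.
verdict: not equivalent; witness: base=-3, step=-5, limit=2


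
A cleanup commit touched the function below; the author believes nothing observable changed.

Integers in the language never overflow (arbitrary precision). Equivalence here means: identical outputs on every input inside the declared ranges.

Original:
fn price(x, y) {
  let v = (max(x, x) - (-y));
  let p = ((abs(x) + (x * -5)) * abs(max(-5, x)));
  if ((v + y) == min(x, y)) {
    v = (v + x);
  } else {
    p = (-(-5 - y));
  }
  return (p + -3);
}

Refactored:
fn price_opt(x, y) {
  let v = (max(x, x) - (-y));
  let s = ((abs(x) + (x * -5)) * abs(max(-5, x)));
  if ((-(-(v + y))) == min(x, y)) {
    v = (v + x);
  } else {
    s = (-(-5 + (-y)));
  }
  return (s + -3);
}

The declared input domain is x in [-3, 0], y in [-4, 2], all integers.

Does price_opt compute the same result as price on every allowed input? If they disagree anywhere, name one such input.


Side by side, the visible changes include: local variable names differ; arithmetic usage differs.
One worked example (x=-3, y=-2) — price: v := -5 | p := 54 | ((v + y) == min(x, y)): false | p := 3 | result 0; price_opt: v := -5 | s := 54 | ((-(-(v + y))) == min(x, y)): false | s := 3 | result 0; agreement on 0.
Every one of the 28 inputs gives matching results.
verdict: equivalent


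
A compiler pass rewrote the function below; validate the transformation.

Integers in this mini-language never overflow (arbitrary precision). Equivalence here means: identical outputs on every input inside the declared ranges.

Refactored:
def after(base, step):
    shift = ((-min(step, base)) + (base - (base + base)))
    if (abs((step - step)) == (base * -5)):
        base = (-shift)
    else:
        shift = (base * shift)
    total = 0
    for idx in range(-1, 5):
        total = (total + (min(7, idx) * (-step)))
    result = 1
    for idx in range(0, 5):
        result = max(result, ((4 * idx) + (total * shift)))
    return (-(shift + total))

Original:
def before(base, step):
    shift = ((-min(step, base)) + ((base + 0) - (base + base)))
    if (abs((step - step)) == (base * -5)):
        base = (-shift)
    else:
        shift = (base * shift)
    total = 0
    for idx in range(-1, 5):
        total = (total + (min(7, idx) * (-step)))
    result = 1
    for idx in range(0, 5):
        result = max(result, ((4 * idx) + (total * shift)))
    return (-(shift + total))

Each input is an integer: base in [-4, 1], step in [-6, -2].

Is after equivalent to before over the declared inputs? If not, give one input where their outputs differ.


Reading the diff, among the changes: arithmetic usage differs; and constant usage differs.
Tracing base=1, step=-4: before: shift=3, then (abs((step - step)) == (base * -5)) is false, then shift=3, then total=0, then (idx=-1), then total=-4, then (idx=0), then total=-4, then (idx=1), then total=0, then (idx=2), then total=8, then (idx=3), then total=20, then (idx=4), then total=36, then result=1, then (idx=0), then result=108, then (idx=1), then result=112, then (idx=2), then result=116, then (idx=3), then result=120, then (idx=4), then result=124, then returns -39 | after: shift=3, then (abs((step - step)) == (base * -5)) is false, then shift=3, then total=0, then (idx=-1), then total=-4, then (idx=0), then total=-4, then (idx=1), then total=0, then (idx=2), then total=8, then (idx=3), then total=20, then (idx=4), then total=36, then result=1, then (idx=0), then result=108, then (idx=1), then result=112, then (idx=2), then result=116, then (idx=3), then result=120, then (idx=4), then result=124, then returns -39 — matching result -39.
Across all 30 domain points the two functions coincide.
verdict: equivalent


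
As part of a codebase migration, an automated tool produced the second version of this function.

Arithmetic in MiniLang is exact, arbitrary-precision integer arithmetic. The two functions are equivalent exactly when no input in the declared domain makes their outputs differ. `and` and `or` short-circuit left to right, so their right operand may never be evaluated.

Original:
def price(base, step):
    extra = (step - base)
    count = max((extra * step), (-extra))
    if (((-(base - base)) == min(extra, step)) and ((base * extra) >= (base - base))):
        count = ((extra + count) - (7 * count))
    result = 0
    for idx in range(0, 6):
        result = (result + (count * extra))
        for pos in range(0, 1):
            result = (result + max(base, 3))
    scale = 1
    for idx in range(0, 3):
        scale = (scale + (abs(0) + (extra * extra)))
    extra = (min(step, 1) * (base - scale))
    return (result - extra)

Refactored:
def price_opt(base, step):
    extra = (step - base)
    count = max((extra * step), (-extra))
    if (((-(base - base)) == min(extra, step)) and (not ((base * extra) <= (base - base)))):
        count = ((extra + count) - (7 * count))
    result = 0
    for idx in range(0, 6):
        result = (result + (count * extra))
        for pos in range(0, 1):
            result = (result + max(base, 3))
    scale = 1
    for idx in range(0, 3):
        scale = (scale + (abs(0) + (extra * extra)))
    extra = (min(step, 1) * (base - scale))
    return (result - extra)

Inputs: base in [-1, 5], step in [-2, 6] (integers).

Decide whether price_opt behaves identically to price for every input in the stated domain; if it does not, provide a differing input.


Equivalent. One difference looks behavioral, but it never changes the outcome for any declared input.
Across all 63 domain points the two functions coincide.
As a probe, take base=3, step=-2: price runs extra becomes -5; next count becomes 10; next (((-(base - base)) == min(extra, step)) and ((base * extra) >= (base - base))) evaluates to false; next result becomes 0; next at idx=0:; next result becomes -50; next at pos=0:; next result becomes -47; next at idx=1:; next result becomes -97; next at pos=0:; next result becomes -94; next at idx=2:; next result becomes -144; next at pos=0:; next result becomes -141; next at idx=3:; next result becomes -191; next at pos=0:; next result becomes -188; next at idx=4:; next result becomes -238; next at pos=0:; next result becomes -235; next at idx=5:; next result becomes -285; next at pos=0:; next result becomes -282; next scale becomes 1; next at idx=0:; next scale becomes 26; next at idx=1:; next scale becomes 51; next at idx=2:; next scale becomes 76; next extra becomes 146; next final value -428; price_opt runs extra becomes -5; next count becomes 10; next (((-(base - base)) == min(extra, step)) and (not ((base * extra) <= (base - base)))) evaluates to false; next result becomes 0; next at idx=0:; next result becomes -50; next at pos=0:; next result becomes -47; next at idx=1:; next result becomes -97; next at pos=0:; next result becomes -94; next at idx=2:; next result becomes -144; next at pos=0:; next result becomes -141; next at idx=3:; next result becomes -191; next at pos=0:; next result becomes -188; next at idx=4:; next result becomes -238; next at pos=0:; next result becomes -235; next at idx=5:; next result becomes -285; next at pos=0:; next result becomes -282; next scale becomes 1; next at idx=0:; next scale becomes 26; next at idx=1:; next scale becomes 51; next at idx=2:; next scale becomes 76; next extra becomes 146; next final value -428; both end at -428.
verdict: equivalent
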